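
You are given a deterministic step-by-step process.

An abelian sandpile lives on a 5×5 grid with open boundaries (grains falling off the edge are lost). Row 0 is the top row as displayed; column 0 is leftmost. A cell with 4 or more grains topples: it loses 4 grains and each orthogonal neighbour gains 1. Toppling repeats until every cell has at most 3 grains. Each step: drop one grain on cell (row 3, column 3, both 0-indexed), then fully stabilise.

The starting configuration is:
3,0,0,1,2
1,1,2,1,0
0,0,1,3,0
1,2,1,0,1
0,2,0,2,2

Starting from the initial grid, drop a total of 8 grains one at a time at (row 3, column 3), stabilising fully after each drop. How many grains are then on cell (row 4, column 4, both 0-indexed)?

3

0) 3,0,0,1,2
1,1,2,1,0
0,0,1,3,0
1,2,1,0,1
0,2,0,2,2
1) 3,0,0,1,2
1,1,2,1,0
0,0,1,3,0
1,2,1,1,1
0,2,0,2,2
2) 3,0,0,1,2
1,1,2,1,0
0,0,1,3,0
1,2,1,2,1
0,2,0,2,2
3) 3,0,0,1,2
1,1,2,1,0
0,0,1,3,0
1,2,1,3,1
0,2,0,2,2
4) 3,0,0,1,2
1,1,2,2,0
0,0,2,0,1
1,2,2,1,2
0,2,0,3,2
5) 3,0,0,1,2
1,1,2,2,0
0,0,2,0,1
1,2,2,2,2
0,2,0,3,2
6) 3,0,0,1,2
1,1,2,2,0
0,0,2,0,1
1,2,2,3,2
0,2,0,3,2
7) 3,0,0,1,2
1,1,2,2,0
0,0,2,1,1
1,2,3,1,3
0,2,1,0,3
8) 3,0,0,1,2
1,1,2,2,0
0,0,2,1,1
1,2,3,2,3
0,2,1,0,3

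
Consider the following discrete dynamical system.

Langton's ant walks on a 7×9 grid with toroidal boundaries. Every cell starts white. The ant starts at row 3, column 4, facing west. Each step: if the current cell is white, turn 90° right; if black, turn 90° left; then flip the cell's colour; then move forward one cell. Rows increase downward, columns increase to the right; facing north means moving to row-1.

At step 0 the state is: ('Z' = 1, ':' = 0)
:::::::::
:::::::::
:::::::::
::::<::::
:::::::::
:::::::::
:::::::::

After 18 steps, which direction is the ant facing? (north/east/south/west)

step 0: :::::::::
:::::::::
:::::::::
::::<::::
:::::::::
:::::::::
:::::::::
step 1: :::::::::
:::::::::
::::^::::
::::Z::::
:::::::::
:::::::::
:::::::::
step 2: :::::::::
:::::::::
::::Z>:::
::::Z::::
:::::::::
:::::::::
:::::::::
step 3: :::::::::
:::::::::
::::ZZ:::
::::Zv:::
:::::::::
:::::::::
:::::::::
step 4: :::::::::
:::::::::
::::ZZ:::
::::<Z:::
:::::::::
:::::::::
:::::::::
step 5: :::::::::
:::::::::
::::ZZ:::
:::::Z:::
::::v::::
:::::::::
:::::::::
step 6: :::::::::
:::::::::
::::ZZ:::
:::::Z:::
:::<Z::::
:::::::::
:::::::::
step 7: :::::::::
:::::::::
::::ZZ:::
:::^:Z:::
:::ZZ::::
:::::::::
:::::::::
step 8: :::::::::
:::::::::
::::ZZ:::
:::Z>Z:::
:::ZZ::::
:::::::::
:::::::::
step 9: :::::::::
:::::::::
::::ZZ:::
:::ZZZ:::
:::Zv::::
:::::::::
:::::::::
step 10: :::::::::
:::::::::
::::ZZ:::
:::ZZZ:::
:::Z:>:::
:::::::::
:::::::::
step 11: :::::::::
:::::::::
::::ZZ:::
:::ZZZ:::
:::Z:Z:::
:::::v:::
:::::::::
step 12: :::::::::
:::::::::
::::ZZ:::
:::ZZZ:::
:::Z:Z:::
::::<Z:::
:::::::::
step 13: :::::::::
:::::::::
::::ZZ:::
:::ZZZ:::
:::Z^Z:::
::::ZZ:::
:::::::::
step 14: :::::::::
:::::::::
::::ZZ:::
:::ZZZ:::
:::ZZ>:::
::::ZZ:::
:::::::::
step 15: :::::::::
:::::::::
::::ZZ:::
:::ZZ^:::
:::ZZ::::
::::ZZ:::
:::::::::
step 16: :::::::::
:::::::::
::::ZZ:::
:::Z<::::
:::ZZ::::
::::ZZ:::
:::::::::
step 17: :::::::::
:::::::::
::::ZZ:::
:::Z:::::
:::Zv::::
::::ZZ:::
:::::::::
step 18: :::::::::
:::::::::
::::ZZ:::
:::Z:::::
:::Z:>:::
::::ZZ:::
:::::::::

east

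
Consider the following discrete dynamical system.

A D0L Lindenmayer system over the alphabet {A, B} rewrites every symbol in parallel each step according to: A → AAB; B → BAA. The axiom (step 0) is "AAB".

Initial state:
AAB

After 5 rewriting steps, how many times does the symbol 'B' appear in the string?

step 0: AAB
step 1: AABAABBAA
step 2: AABAABBAAAABAABBAABAAAABAAB
step 3: AABAABBAAAABAABBAABAAAABAABAABAABBAAAABAABBAABAAAABAABBAAAABAABAABAABBAAAABAABBAA
step 4: AABAABBAAAABAABBAABAAAABAABAABAABBAAAABAABBAABAAAABAABBAAA…BBAAAABAABBAAAABAABBAABAAAABAABAABAABBAAAABAABBAABAAAABAAB  (len 243)
step 5: AABAABBAAAABAABBAABAAAABAABAABAABBAAAABAABBAABAAAABAABBAAA…BAABAABAABBAAAABAABBAABAAAABAABBAAAABAABAABAABBAAAABAABBAA  (len 729)

243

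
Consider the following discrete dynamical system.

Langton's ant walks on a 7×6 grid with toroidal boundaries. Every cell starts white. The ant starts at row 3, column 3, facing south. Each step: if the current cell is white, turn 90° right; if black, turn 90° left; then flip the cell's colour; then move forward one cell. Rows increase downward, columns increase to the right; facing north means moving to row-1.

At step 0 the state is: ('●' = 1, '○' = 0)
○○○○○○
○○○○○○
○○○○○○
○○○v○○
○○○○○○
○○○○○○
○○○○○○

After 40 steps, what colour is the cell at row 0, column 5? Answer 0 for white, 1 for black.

step 0: ○○○○○○
○○○○○○
○○○○○○
○○○v○○
○○○○○○
○○○○○○
○○○○○○
step 1: ○○○○○○
○○○○○○
○○○○○○
○○<●○○
○○○○○○
○○○○○○
○○○○○○
step 2: ○○○○○○
○○○○○○
○○^○○○
○○●●○○
○○○○○○
○○○○○○
○○○○○○
step 3: ○○○○○○
○○○○○○
○○●>○○
○○●●○○
○○○○○○
○○○○○○
○○○○○○
step 4: ○○○○○○
○○○○○○
○○●●○○
○○●v○○
○○○○○○
○○○○○○
○○○○○○
step 5: ○○○○○○
○○○○○○
○○●●○○
○○●○>○
○○○○○○
○○○○○○
○○○○○○
step 6: ○○○○○○
○○○○○○
○○●●○○
○○●○●○
○○○○v○
○○○○○○
○○○○○○
step 7: ○○○○○○
○○○○○○
○○●●○○
○○●○●○
○○○<●○
○○○○○○
○○○○○○
step 8: ○○○○○○
○○○○○○
○○●●○○
○○●^●○
○○○●●○
○○○○○○
○○○○○○
step 9: ○○○○○○
○○○○○○
○○●●○○
○○●●>○
○○○●●○
○○○○○○
○○○○○○
step 10: ○○○○○○
○○○○○○
○○●●^○
○○●●○○
○○○●●○
○○○○○○
○○○○○○
step 11: ○○○○○○
○○○○○○
○○●●●>
○○●●○○
○○○●●○
○○○○○○
○○○○○○
step 12: ○○○○○○
○○○○○○
○○●●●●
○○●●○v
○○○●●○
○○○○○○
○○○○○○
step 13: ○○○○○○
○○○○○○
○○●●●●
○○●●<●
○○○●●○
○○○○○○
○○○○○○
step 14: ○○○○○○
○○○○○○
○○●●^●
○○●●●●
○○○●●○
○○○○○○
○○○○○○
step 15: ○○○○○○
○○○○○○
○○●<○●
○○●●●●
○○○●●○
○○○○○○
○○○○○○
step 16: ○○○○○○
○○○○○○
○○●○○●
○○●v●●
○○○●●○
○○○○○○
○○○○○○
step 17: ○○○○○○
○○○○○○
○○●○○●
○○●○>●
○○○●●○
○○○○○○
○○○○○○
step 18: ○○○○○○
○○○○○○
○○●○^●
○○●○○●
○○○●●○
○○○○○○
○○○○○○
step 19: ○○○○○○
○○○○○○
○○●○●>
○○●○○●
○○○●●○
○○○○○○
○○○○○○
step 20: ○○○○○○
○○○○○^
○○●○●○
○○●○○●
○○○●●○
○○○○○○
○○○○○○
step 21: ○○○○○○
>○○○○●
○○●○●○
○○●○○●
○○○●●○
○○○○○○
○○○○○○
step 22: ○○○○○○
●○○○○●
v○●○●○
○○●○○●
○○○●●○
○○○○○○
○○○○○○
step 23: ○○○○○○
●○○○○●
●○●○●<
○○●○○●
○○○●●○
○○○○○○
○○○○○○
step 24: ○○○○○○
●○○○○^
●○●○●●
○○●○○●
○○○●●○
○○○○○○
○○○○○○
step 25: ○○○○○○
●○○○<○
●○●○●●
○○●○○●
○○○●●○
○○○○○○
○○○○○○
step 26: ○○○○^○
●○○○●○
●○●○●●
○○●○○●
○○○●●○
○○○○○○
○○○○○○
step 27: ○○○○●>
●○○○●○
●○●○●●
○○●○○●
○○○●●○
○○○○○○
○○○○○○
step 28: ○○○○●●
●○○○●v
●○●○●●
○○●○○●
○○○●●○
○○○○○○
○○○○○○
step 29: ○○○○●●
●○○○<●
●○●○●●
○○●○○●
○○○●●○
○○○○○○
○○○○○○
step 30: ○○○○●●
●○○○○●
●○●○v●
○○●○○●
○○○●●○
○○○○○○
○○○○○○
step 31: ○○○○●●
●○○○○●
●○●○○>
○○●○○●
○○○●●○
○○○○○○
○○○○○○
step 32: ○○○○●●
●○○○○^
●○●○○○
○○●○○●
○○○●●○
○○○○○○
○○○○○○
step 33: ○○○○●●
●○○○<○
●○●○○○
○○●○○●
○○○●●○
○○○○○○
○○○○○○
step 34: ○○○○^●
●○○○●○
●○●○○○
○○●○○●
○○○●●○
○○○○○○
○○○○○○
step 35: ○○○<○●
●○○○●○
●○●○○○
○○●○○●
○○○●●○
○○○○○○
○○○○○○
step 36: ○○○●○●
●○○○●○
●○●○○○
○○●○○●
○○○●●○
○○○○○○
○○○^○○
step 37: ○○○●○●
●○○○●○
●○●○○○
○○●○○●
○○○●●○
○○○○○○
○○○●>○
step 38: ○○○●v●
●○○○●○
●○●○○○
○○●○○●
○○○●●○
○○○○○○
○○○●●○
step 39: ○○○<●●
●○○○●○
●○●○○○
○○●○○●
○○○●●○
○○○○○○
○○○●●○
step 40: ○○○○●●
●○○v●○
●○●○○○
○○●○○●
○○○●●○
○○○○○○
○○○●●○

1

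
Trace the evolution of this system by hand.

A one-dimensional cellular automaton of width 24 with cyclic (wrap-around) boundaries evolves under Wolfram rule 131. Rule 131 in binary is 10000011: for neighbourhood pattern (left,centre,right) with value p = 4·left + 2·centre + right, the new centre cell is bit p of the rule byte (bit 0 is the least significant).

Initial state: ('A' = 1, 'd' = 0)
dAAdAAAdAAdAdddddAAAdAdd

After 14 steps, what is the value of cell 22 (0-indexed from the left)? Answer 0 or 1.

step 0: dAAdAAAdAAdAdddddAAAdAdd
step 1: AddddAdddddddAAAAdAddddA
step 2: ddAAAddAAAAAAdAAddddAAAd
step 3: AAdAddAdAAAAdddddAAAdAdd
step 4: dddddAdddAAddAAAAdAddddA
step 5: dAAAAddAAdddAdAAddddAAAd
step 6: AdAAddAdddAAdddddAAAdAdd
step 7: dddddAddAAdddAAAAdAddddA
step 8: dAAAAddAdddAAdAAddddAAAd
step 9: AdAAddAddAAddddddAAAdAdd
step 10: dddddAddAdddAAAAAdAddddA
step 11: dAAAAddAddAAdAAAddddAAAd
step 12: AdAAddAddAddddAddAAAdAdd
step 13: dddddAddAddAAAddAdAddddA
step 14: dAAAAddAddAdAddAddddAAAd

1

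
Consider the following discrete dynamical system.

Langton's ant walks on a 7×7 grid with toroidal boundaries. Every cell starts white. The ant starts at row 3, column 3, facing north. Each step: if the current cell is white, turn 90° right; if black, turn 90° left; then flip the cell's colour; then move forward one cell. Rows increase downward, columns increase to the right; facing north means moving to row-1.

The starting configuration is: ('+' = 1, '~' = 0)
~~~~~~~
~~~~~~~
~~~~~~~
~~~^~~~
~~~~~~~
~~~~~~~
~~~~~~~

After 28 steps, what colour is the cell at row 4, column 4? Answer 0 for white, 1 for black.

1

k=0  ~~~~~~~
~~~~~~~
~~~~~~~
~~~^~~~
~~~~~~~
~~~~~~~
~~~~~~~
k=1  ~~~~~~~
~~~~~~~
~~~~~~~
~~~+>~~
~~~~~~~
~~~~~~~
~~~~~~~
k=2  ~~~~~~~
~~~~~~~
~~~~~~~
~~~++~~
~~~~v~~
~~~~~~~
~~~~~~~
k=3  ~~~~~~~
~~~~~~~
~~~~~~~
~~~++~~
~~~<+~~
~~~~~~~
~~~~~~~
k=4  ~~~~~~~
~~~~~~~
~~~~~~~
~~~^+~~
~~~++~~
~~~~~~~
~~~~~~~
k=5  ~~~~~~~
~~~~~~~
~~~~~~~
~~<~+~~
~~~++~~
~~~~~~~
~~~~~~~
k=6  ~~~~~~~
~~~~~~~
~~^~~~~
~~+~+~~
~~~++~~
~~~~~~~
~~~~~~~
k=7  ~~~~~~~
~~~~~~~
~~+>~~~
~~+~+~~
~~~++~~
~~~~~~~
~~~~~~~
k=8  ~~~~~~~
~~~~~~~
~~++~~~
~~+v+~~
~~~++~~
~~~~~~~
~~~~~~~
k=9  ~~~~~~~
~~~~~~~
~~++~~~
~~<++~~
~~~++~~
~~~~~~~
~~~~~~~
k=10  ~~~~~~~
~~~~~~~
~~++~~~
~~~++~~
~~v++~~
~~~~~~~
~~~~~~~
k=11  ~~~~~~~
~~~~~~~
~~++~~~
~~~++~~
~<+++~~
~~~~~~~
~~~~~~~
k=12  ~~~~~~~
~~~~~~~
~~++~~~
~^~++~~
~++++~~
~~~~~~~
~~~~~~~
k=13  ~~~~~~~
~~~~~~~
~~++~~~
~+>++~~
~++++~~
~~~~~~~
~~~~~~~
k=14  ~~~~~~~
~~~~~~~
~~++~~~
~++++~~
~+v++~~
~~~~~~~
~~~~~~~
k=15  ~~~~~~~
~~~~~~~
~~++~~~
~++++~~
~+~>+~~
~~~~~~~
~~~~~~~
k=16  ~~~~~~~
~~~~~~~
~~++~~~
~++^+~~
~+~~+~~
~~~~~~~
~~~~~~~
k=17  ~~~~~~~
~~~~~~~
~~++~~~
~+<~+~~
~+~~+~~
~~~~~~~
~~~~~~~
k=18  ~~~~~~~
~~~~~~~
~~++~~~
~+~~+~~
~+v~+~~
~~~~~~~
~~~~~~~
k=19  ~~~~~~~
~~~~~~~
~~++~~~
~+~~+~~
~<+~+~~
~~~~~~~
~~~~~~~
k=20  ~~~~~~~
~~~~~~~
~~++~~~
~+~~+~~
~~+~+~~
~v~~~~~
~~~~~~~
k=21  ~~~~~~~
~~~~~~~
~~++~~~
~+~~+~~
~~+~+~~
<+~~~~~
~~~~~~~
k=22  ~~~~~~~
~~~~~~~
~~++~~~
~+~~+~~
^~+~+~~
++~~~~~
~~~~~~~
k=23  ~~~~~~~
~~~~~~~
~~++~~~
~+~~+~~
+>+~+~~
++~~~~~
~~~~~~~
k=24  ~~~~~~~
~~~~~~~
~~++~~~
~+~~+~~
+++~+~~
+v~~~~~
~~~~~~~
k=25  ~~~~~~~
~~~~~~~
~~++~~~
~+~~+~~
+++~+~~
+~>~~~~
~~~~~~~
k=26  ~~~~~~~
~~~~~~~
~~++~~~
~+~~+~~
+++~+~~
+~+~~~~
~~v~~~~
k=27  ~~~~~~~
~~~~~~~
~~++~~~
~+~~+~~
+++~+~~
+~+~~~~
~<+~~~~
k=28  ~~~~~~~
~~~~~~~
~~++~~~
~+~~+~~
+++~+~~
+^+~~~~
~++~~~~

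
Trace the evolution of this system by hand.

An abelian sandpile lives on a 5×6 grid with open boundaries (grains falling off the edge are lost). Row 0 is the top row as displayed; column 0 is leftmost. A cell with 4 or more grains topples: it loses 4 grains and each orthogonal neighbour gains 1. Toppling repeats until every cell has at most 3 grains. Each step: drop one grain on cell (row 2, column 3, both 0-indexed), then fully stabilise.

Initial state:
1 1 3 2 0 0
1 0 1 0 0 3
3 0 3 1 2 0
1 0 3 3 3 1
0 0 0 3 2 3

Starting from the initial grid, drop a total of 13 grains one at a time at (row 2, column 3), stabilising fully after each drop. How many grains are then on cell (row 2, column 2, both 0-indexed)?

t=0: 1 1 3 2 0 0
1 0 1 0 0 3
3 0 3 1 2 0
1 0 3 3 3 1
0 0 0 3 2 3
t=1: 1 1 3 2 0 0
1 0 1 0 0 3
3 0 3 2 2 0
1 0 3 3 3 1
0 0 0 3 2 3
t=2: 1 1 3 2 0 0
1 0 1 0 0 3
3 0 3 3 2 0
1 0 3 3 3 1
0 0 0 3 2 3
t=3: 1 1 3 2 0 0
1 0 2 1 1 3
3 1 1 3 0 1
1 1 1 3 2 3
0 0 2 1 1 0
t=4: 1 1 3 2 0 0
1 0 2 2 1 3
3 1 2 1 1 1
1 1 2 0 3 3
0 0 2 2 1 0
t=5: 1 1 3 2 0 0
1 0 2 2 1 3
3 1 2 2 1 1
1 1 2 0 3 3
0 0 2 2 1 0
t=6: 1 1 3 2 0 0
1 0 2 2 1 3
3 1 2 3 1 1
1 1 2 0 3 3
0 0 2 2 1 0
t=7: 1 1 3 2 0 0
1 0 2 3 1 3
3 1 3 0 2 1
1 1 2 1 3 3
0 0 2 2 1 0
t=8: 1 1 3 2 0 0
1 0 2 3 1 3
3 1 3 1 2 1
1 1 2 1 3 3
0 0 2 2 1 0
t=9: 1 1 3 2 0 0
1 0 2 3 1 3
3 1 3 2 2 1
1 1 2 1 3 3
0 0 2 2 1 0
t=10: 1 1 3 2 0 0
1 0 2 3 1 3
3 1 3 3 2 1
1 1 2 1 3 3
0 0 2 2 1 0
t=11: 1 2 1 0 1 0
1 1 1 2 2 3
3 2 1 2 3 1
1 1 3 2 3 3
0 0 2 2 1 0
t=12: 1 2 1 0 1 0
1 1 1 2 2 3
3 2 1 3 3 1
1 1 3 2 3 3
0 0 2 2 1 0
t=13: 1 2 1 0 1 0
1 1 1 3 3 3
3 2 3 2 1 3
1 2 0 1 2 0
0 0 3 3 2 1

3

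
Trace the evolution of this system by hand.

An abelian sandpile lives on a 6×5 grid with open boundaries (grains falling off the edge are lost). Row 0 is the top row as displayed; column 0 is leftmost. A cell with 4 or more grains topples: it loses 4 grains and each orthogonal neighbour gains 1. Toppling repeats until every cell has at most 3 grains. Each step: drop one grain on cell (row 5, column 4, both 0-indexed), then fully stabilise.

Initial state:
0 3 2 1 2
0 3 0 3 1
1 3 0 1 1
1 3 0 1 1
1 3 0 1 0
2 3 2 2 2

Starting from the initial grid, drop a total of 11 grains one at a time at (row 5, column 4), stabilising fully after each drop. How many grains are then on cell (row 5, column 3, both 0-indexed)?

1

gen 0: 0 3 2 1 2
0 3 0 3 1
1 3 0 1 1
1 3 0 1 1
1 3 0 1 0
2 3 2 2 2
gen 1: 0 3 2 1 2
0 3 0 3 1
1 3 0 1 1
1 3 0 1 1
1 3 0 1 0
2 3 2 2 3
gen 2: 0 3 2 1 2
0 3 0 3 1
1 3 0 1 1
1 3 0 1 1
1 3 0 1 1
2 3 2 3 0
gen 3: 0 3 2 1 2
0 3 0 3 1
1 3 0 1 1
1 3 0 1 1
1 3 0 1 1
2 3 2 3 1
gen 4: 0 3 2 1 2
0 3 0 3 1
1 3 0 1 1
1 3 0 1 1
1 3 0 1 1
2 3 2 3 2
gen 5: 0 3 2 1 2
0 3 0 3 1
1 3 0 1 1
1 3 0 1 1
1 3 0 1 1
2 3 2 3 3
gen 6: 0 3 2 1 2
0 3 0 3 1
1 3 0 1 1
1 3 0 1 1
1 3 0 2 2
2 3 3 0 1
gen 7: 0 3 2 1 2
0 3 0 3 1
1 3 0 1 1
1 3 0 1 1
1 3 0 2 2
2 3 3 0 2
gen 8: 0 3 2 1 2
0 3 0 3 1
1 3 0 1 1
1 3 0 1 1
1 3 0 2 2
2 3 3 0 3
gen 9: 0 3 2 1 2
0 3 0 3 1
1 3 0 1 1
1 3 0 1 1
1 3 0 2 3
2 3 3 1 0
gen 10: 0 3 2 1 2
0 3 0 3 1
1 3 0 1 1
1 3 0 1 1
1 3 0 2 3
2 3 3 1 1
gen 11: 0 3 2 1 2
0 3 0 3 1
1 3 0 1 1
1 3 0 1 1
1 3 0 2 3
2 3 3 1 2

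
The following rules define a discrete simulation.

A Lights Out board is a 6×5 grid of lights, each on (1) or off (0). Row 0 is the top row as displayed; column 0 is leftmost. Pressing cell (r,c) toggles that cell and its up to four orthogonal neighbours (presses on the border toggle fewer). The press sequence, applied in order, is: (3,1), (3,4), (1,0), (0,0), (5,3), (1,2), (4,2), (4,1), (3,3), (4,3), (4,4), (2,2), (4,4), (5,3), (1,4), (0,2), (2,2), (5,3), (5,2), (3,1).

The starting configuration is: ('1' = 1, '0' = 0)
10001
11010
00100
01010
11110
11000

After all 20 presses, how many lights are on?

16

step 0: 10001
11010
00100
01010
11110
11000
step 1: 10001
11010
01100
10110
10110
11000
step 2: 10001
11010
01101
10101
10111
11000
step 3: 00001
00010
11101
10101
10111
11000
step 4: 11001
10010
11101
10101
10111
11000
step 5: 11001
10010
11101
10101
10101
11111
step 6: 11101
11100
11001
10101
10101
11111
step 7: 11101
11100
11001
10001
11011
11011
step 8: 11101
11100
11001
11001
00111
10011
step 9: 11101
11100
11011
11110
00101
10011
step 10: 11101
11100
11011
11100
00010
10001
step 11: 11101
11100
11011
11101
00001
10000
step 12: 11101
11000
10101
11001
00001
10000
step 13: 11101
11000
10101
11000
00010
10001
step 14: 11101
11000
10101
11000
00000
10110
step 15: 11100
11011
10100
11000
00000
10110
step 16: 10010
11111
10100
11000
00000
10110
step 17: 10010
11011
11010
11100
00000
10110
step 18: 10010
11011
11010
11100
00010
10001
step 19: 10010
11011
11010
11100
00110
11111
step 20: 10010
11011
10010
00000
01110
11111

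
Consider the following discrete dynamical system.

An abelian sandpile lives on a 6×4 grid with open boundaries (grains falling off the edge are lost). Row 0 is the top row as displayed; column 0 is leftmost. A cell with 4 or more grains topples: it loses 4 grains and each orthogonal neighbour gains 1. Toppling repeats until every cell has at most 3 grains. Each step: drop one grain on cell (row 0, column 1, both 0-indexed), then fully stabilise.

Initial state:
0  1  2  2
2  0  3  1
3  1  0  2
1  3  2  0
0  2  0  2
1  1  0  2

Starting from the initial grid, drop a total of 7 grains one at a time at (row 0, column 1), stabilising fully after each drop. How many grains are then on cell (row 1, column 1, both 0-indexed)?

step 0: 0  1  2  2
2  0  3  1
3  1  0  2
1  3  2  0
0  2  0  2
1  1  0  2
step 1: 0  2  2  2
2  0  3  1
3  1  0  2
1  3  2  0
0  2  0  2
1  1  0  2
step 2: 0  3  2  2
2  0  3  1
3  1  0  2
1  3  2  0
0  2  0  2
1  1  0  2
step 3: 1  0  3  2
2  1  3  1
3  1  0  2
1  3  2  0
0  2  0  2
1  1  0  2
step 4: 1  1  3  2
2  1  3  1
3  1  0  2
1  3  2  0
0  2  0  2
1  1  0  2
step 5: 1  2  3  2
2  1  3  1
3  1  0  2
1  3  2  0
0  2  0  2
1  1  0  2
step 6: 1  3  3  2
2  1  3  1
3  1  0  2
1  3  2  0
0  2  0  2
1  1  0  2
step 7: 2  1  1  3
2  3  0  2
3  1  1  2
1  3  2  0
0  2  0  2
1  1  0  2

3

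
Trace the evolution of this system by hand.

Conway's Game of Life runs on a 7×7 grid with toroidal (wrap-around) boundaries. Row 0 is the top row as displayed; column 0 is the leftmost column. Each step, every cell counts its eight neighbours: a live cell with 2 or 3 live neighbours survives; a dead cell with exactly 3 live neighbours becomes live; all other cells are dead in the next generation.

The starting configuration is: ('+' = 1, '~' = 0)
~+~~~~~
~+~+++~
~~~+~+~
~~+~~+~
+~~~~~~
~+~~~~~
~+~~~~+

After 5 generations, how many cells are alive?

0) ~+~~~~~
~+~+++~
~~~+~+~
~~+~~+~
+~~~~~~
~+~~~~~
~+~~~~+
1) ~+~~++~
~~~+~+~
~~~+~++
~~~~+~+
~+~~~~~
~+~~~~~
~++~~~~
2) ~+~+++~
~~++~~~
~~~+~~+
+~~~+~+
+~~~~~~
++~~~~~
+++~~~~
3) +~~~+~~
~~~~~+~
+~+++++
+~~~~++
~~~~~~~
~~+~~~+
~~~++~+
4) ~~~++~+
++~~~~~
++~+~~~
++~+~~~
+~~~~+~
~~~+~+~
+~~++~+
5) ~++++~+
~+~++~+
~~~~~~+
~~~~+~~
+++~~~~
+~~+~+~
+~+~~~+

20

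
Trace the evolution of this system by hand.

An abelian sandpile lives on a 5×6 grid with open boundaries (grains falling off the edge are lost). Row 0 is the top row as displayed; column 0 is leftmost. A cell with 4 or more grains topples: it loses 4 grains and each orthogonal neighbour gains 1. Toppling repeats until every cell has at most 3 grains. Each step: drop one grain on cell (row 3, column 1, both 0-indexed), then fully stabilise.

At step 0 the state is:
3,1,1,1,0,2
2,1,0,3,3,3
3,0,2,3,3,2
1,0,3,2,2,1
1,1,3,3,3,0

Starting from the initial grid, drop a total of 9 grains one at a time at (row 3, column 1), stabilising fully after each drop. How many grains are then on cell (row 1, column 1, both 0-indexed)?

2

gen 0: 3,1,1,1,0,2
2,1,0,3,3,3
3,0,2,3,3,2
1,0,3,2,2,1
1,1,3,3,3,0
gen 1: 3,1,1,1,0,2
2,1,0,3,3,3
3,0,2,3,3,2
1,1,3,2,2,1
1,1,3,3,3,0
gen 2: 3,1,1,1,0,2
2,1,0,3,3,3
3,0,2,3,3,2
1,2,3,2,2,1
1,1,3,3,3,0
gen 3: 3,1,1,1,0,2
2,1,0,3,3,3
3,0,2,3,3,2
1,3,3,2,2,1
1,1,3,3,3,0
gen 4: 3,1,1,2,1,3
2,1,2,1,2,1
3,2,0,3,3,0
2,1,3,2,1,3
1,3,1,2,1,1
gen 5: 3,1,1,2,1,3
2,1,2,1,2,1
3,2,0,3,3,0
2,2,3,2,1,3
1,3,1,2,1,1
gen 6: 3,1,1,2,1,3
2,1,2,1,2,1
3,2,0,3,3,0
2,3,3,2,1,3
1,3,1,2,1,1
gen 7: 3,1,1,2,1,3
2,1,2,1,2,1
3,3,1,3,3,0
3,2,0,3,1,3
2,0,3,2,1,1
gen 8: 3,1,1,2,1,3
2,1,2,1,2,1
3,3,1,3,3,0
3,3,0,3,1,3
2,0,3,2,1,1
gen 9: 3,1,1,2,1,3
3,2,2,1,2,1
1,1,2,3,3,0
1,2,1,3,1,3
3,1,3,2,1,1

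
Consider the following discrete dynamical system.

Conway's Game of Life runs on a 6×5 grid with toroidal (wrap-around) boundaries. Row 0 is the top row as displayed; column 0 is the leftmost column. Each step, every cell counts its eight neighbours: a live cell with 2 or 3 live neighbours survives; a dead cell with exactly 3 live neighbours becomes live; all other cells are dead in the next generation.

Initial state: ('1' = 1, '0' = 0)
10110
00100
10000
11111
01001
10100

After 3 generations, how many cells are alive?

12

k=0  10110
00100
10000
11111
01001
10100
k=1  00111
00111
10000
00110
00000
10100
k=2  10000
11100
01000
00000
01110
01101
k=3  00011
10100
11100
01000
11010
00001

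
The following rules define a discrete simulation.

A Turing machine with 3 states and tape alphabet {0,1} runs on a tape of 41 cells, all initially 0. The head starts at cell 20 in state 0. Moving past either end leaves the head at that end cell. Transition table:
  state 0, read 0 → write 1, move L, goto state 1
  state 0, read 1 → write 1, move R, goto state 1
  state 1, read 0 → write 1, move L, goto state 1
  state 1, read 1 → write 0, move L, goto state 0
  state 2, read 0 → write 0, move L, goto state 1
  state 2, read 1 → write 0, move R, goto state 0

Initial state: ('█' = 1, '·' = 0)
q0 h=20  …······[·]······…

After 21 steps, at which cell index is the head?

k=0  q0 h=20  …······[·]······…
k=1  q1 h=19  …······[·]█·····…
k=2  q1 h=18  …······[·]██····…
k=3  q1 h=17  …······[·]███···…
k=4  q1 h=16  …······[·]████··…
k=5  q1 h=15  …······[·]█████·…
k=6  q1 h=14  …······[·]██████…
k=7  q1 h=13  …······[·]██████…
k=8  q1 h=12  …······[·]██████…
k=9  q1 h=11  …······[·]██████…
k=10  q1 h=10  …······[·]██████…
k=11  q1 h= 9  …······[·]██████…
k=12  q1 h= 8  …······[·]██████…
k=13  q1 h= 7  …······[·]██████…
k=14  q1 h= 6  |······[·]██████…
k=15  q1 h= 5  |·····[·]██████…
k=16  q1 h= 4  |····[·]██████…
k=17  q1 h= 3  |···[·]██████…
k=18  q1 h= 2  |··[·]██████…
k=19  q1 h= 1  |·[·]██████…
k=20  q1 h= 0  |[·]██████…
k=21  q1 h= 0  |[█]██████…

0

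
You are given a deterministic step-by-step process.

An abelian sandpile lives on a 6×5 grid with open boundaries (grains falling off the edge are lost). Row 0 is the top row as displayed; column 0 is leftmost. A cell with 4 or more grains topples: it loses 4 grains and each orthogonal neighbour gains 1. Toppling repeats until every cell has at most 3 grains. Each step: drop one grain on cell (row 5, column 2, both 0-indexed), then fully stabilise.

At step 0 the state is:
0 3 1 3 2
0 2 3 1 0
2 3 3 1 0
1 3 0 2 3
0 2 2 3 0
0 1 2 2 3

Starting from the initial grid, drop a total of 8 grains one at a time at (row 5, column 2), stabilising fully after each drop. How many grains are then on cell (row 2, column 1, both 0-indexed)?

gen 0: 0 3 1 3 2
0 2 3 1 0
2 3 3 1 0
1 3 0 2 3
0 2 2 3 0
0 1 2 2 3
gen 1: 0 3 1 3 2
0 2 3 1 0
2 3 3 1 0
1 3 0 2 3
0 2 2 3 0
0 1 3 2 3
gen 2: 0 3 1 3 2
0 2 3 1 0
2 3 3 1 0
1 3 0 2 3
0 2 3 3 0
0 2 0 3 3
gen 3: 0 3 1 3 2
0 2 3 1 0
2 3 3 1 0
1 3 0 2 3
0 2 3 3 0
0 2 1 3 3
gen 4: 0 3 1 3 2
0 2 3 1 0
2 3 3 1 0
1 3 0 2 3
0 2 3 3 0
0 2 2 3 3
gen 5: 0 3 1 3 2
0 2 3 1 0
2 3 3 1 0
1 3 0 2 3
0 2 3 3 0
0 2 3 3 3
gen 6: 0 3 1 3 2
0 2 3 1 0
2 3 3 1 0
1 3 1 3 3
0 3 1 1 2
0 3 2 2 0
gen 7: 0 3 1 3 2
0 2 3 1 0
2 3 3 1 0
1 3 1 3 3
0 3 1 1 2
0 3 3 2 0
gen 8: 1 0 3 3 2
1 1 1 2 0
3 2 1 2 0
2 1 3 3 3
1 1 3 1 2
1 1 1 3 0

2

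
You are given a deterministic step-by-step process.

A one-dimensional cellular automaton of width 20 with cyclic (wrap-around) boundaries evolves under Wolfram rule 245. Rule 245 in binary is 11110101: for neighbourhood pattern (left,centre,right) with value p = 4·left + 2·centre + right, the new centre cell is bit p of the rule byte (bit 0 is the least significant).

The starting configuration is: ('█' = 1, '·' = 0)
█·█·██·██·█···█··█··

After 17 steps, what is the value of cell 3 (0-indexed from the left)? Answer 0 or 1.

0

step 0: █·█·██·██·█···█··█··
step 1: ████·██·█████·██·██·
step 2: ·████·██·█████·██·██
step 3: █·████·██·█████·██·█
step 4: ██·████·██·█████·██·
step 5: ·██·████·██·█████·██
step 6: █·██·████·██·█████·█
step 7: ██·██·████·██·█████·
step 8: ·██·██·████·██·█████
step 9: █·██·██·████·██·████
step 10: ██·██·██·████·██·███
step 11: ███·██·██·████·██·██
step 12: ████·██·██·████·██·█
step 13: █████·██·██·████·██·
step 14: ·█████·██·██·████·██
step 15: █·█████·██·██·████·█
step 16: ██·█████·██·██·████·
step 17: ·██·█████·██·██·████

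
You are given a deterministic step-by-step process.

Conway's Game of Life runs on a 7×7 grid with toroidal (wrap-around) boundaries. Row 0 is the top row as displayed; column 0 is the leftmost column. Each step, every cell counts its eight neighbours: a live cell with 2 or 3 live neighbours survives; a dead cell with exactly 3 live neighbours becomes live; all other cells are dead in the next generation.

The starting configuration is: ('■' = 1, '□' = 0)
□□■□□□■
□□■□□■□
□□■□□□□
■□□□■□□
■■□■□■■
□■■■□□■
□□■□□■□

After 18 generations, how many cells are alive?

k=0  □□■□□□■
□□■□□■□
□□■□□□□
■□□□■□□
■■□■□■■
□■■■□□■
□□■□□■□
k=1  □■■■□■■
□■■■□□□
□■□■□□□
■□■■■■□
□□□■□■□
□□□■□□□
■□□□□■■
k=2  □□□■□■□
□□□□□□□
■□□□□□□
□■□□□■■
□□□□□■■
□□□□□■□
■■□■□■□
k=3  □□■□□□■
□□□□□□□
■□□□□□■
□□□□□■□
■□□□■□□
■□□□□■□
□□■□□■□
k=4  □□□□□□□
■□□□□□■
□□□□□□■
■□□□□■□
□□□□■■□
□■□□■■□
□■□□□■□
k=5  ■□□□□□■
■□□□□□■
□□□□□■□
□□□□■■□
□□□□□□□
□□□□□□■
□□□□■■□
k=6  ■□□□□□□
■□□□□■□
□□□□■■□
□□□□■■□
□□□□□■□
□□□□□■□
■□□□□■□
k=7  ■■□□□□□
□□□□■■□
□□□□□□□
□□□□□□■
□□□□□■■
□□□□■■□
□□□□□□□
k=8  □□□□□□□
□□□□□□□
□□□□□■□
□□□□□■■
□□□□■□■
□□□□■■■
□□□□□□□
k=9  □□□□□□□
□□□□□□□
□□□□□■■
□□□□■□■
■□□□■□□
□□□□■□■
□□□□□■□
k=10  □□□□□□□
□□□□□□□
□□□□□■■
■□□□■□■
■□□■■□■
□□□□■□■
□□□□□■□
k=11  □□□□□□□
□□□□□□□
■□□□□■■
□□□■■□□
□□□■■□□
■□□■■□■
□□□□□■□
k=12  □□□□□□□
□□□□□□■
□□□□■■■
□□□■□□■
□□■□□□□
□□□■□□■
□□□□■■■
k=13  □□□□□□■
□□□□□□■
■□□□■□■
□□□■■□■
□□■■□□□
□□□■■□■
□□□□■■■
k=14  ■□□□□□■
□□□□□□■
■□□■■□■
■□■□■□■
□□■□□□□
□□■□□□■
■□□■■□■
k=15  □□□□□□□
□□□□□□□
□■□■■□□
■□■□■□■
■□■□□■■
■■■□□■■
□■□■□□□
k=16  □□□□□□□
□□□□□□□
■■■■■■□
□□■□■□□
□□■□■□□
□□□■■■□
□■□□□□■
k=17  □□□□□□□
□■■■■□□
□■■□■■□
□□□□□□□
□□■□□□□
□□■■■■□
□□□□■■□
k=18  □□■□□■□
□■□□■■□
□■□□■■□
□■■■□□□
□□■□■□□
□□■□□■□
□□□□□■□

16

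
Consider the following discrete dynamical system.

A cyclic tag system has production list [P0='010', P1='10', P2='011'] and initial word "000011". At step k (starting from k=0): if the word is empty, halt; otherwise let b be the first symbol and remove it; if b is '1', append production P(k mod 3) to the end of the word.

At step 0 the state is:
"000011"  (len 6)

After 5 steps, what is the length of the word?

gen 0: "000011"  (len 6)
gen 1: "00011"  (len 5)
gen 2: "0011"  (len 4)
gen 3: "011"  (len 3)
gen 4: "11"  (len 2)
gen 5: "110"  (len 3)

3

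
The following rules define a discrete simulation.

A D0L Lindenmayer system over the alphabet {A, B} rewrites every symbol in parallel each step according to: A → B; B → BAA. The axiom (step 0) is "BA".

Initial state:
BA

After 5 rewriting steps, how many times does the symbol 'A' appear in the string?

32

0) BA
1) BAAB
2) BAABBBAA
3) BAABBBAABAABAABB
4) BAABBBAABAABAABBBAABBBAABBBAABAA
5) BAABBBAABAABAABBBAABBBAABBBAABAABAABBBAABAABAABBBAABAABAABBBAABB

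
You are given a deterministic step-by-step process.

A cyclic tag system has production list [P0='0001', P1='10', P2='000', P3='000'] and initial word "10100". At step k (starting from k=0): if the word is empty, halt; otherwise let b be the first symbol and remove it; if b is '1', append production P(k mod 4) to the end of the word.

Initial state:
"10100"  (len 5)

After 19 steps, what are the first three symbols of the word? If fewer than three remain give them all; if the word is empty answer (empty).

gen 0: "10100"  (len 5)
gen 1: "01000001"  (len 8)
gen 2: "1000001"  (len 7)
gen 3: "000001000"  (len 9)
gen 4: "00001000"  (len 8)
gen 5: "0001000"  (len 7)
gen 6: "001000"  (len 6)
gen 7: "01000"  (len 5)
gen 8: "1000"  (len 4)
gen 9: "0000001"  (len 7)
gen 10: "000001"  (len 6)
gen 11: "00001"  (len 5)
gen 12: "0001"  (len 4)
gen 13: "001"  (len 3)
gen 14: "01"  (len 2)
gen 15: "1"  (len 1)
gen 16: "000"  (len 3)
gen 17: "00"  (len 2)
gen 18: "0"  (len 1)
gen 19: (halted — word empty)

(empty)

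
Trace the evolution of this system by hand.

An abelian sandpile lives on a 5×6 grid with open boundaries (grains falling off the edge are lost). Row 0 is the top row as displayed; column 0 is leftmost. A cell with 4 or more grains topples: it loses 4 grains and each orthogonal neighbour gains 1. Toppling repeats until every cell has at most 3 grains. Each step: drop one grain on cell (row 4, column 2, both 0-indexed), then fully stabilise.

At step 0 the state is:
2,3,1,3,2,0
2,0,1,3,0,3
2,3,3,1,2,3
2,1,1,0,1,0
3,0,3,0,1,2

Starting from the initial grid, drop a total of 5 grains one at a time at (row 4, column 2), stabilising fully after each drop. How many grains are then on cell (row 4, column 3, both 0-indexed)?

step 0: 2,3,1,3,2,0
2,0,1,3,0,3
2,3,3,1,2,3
2,1,1,0,1,0
3,0,3,0,1,2
step 1: 2,3,1,3,2,0
2,0,1,3,0,3
2,3,3,1,2,3
2,1,2,0,1,0
3,1,0,1,1,2
step 2: 2,3,1,3,2,0
2,0,1,3,0,3
2,3,3,1,2,3
2,1,2,0,1,0
3,1,1,1,1,2
step 3: 2,3,1,3,2,0
2,0,1,3,0,3
2,3,3,1,2,3
2,1,2,0,1,0
3,1,2,1,1,2
step 4: 2,3,1,3,2,0
2,0,1,3,0,3
2,3,3,1,2,3
2,1,2,0,1,0
3,1,3,1,1,2
step 5: 2,3,1,3,2,0
2,0,1,3,0,3
2,3,3,1,2,3
2,1,3,0,1,0
3,2,0,2,1,2

2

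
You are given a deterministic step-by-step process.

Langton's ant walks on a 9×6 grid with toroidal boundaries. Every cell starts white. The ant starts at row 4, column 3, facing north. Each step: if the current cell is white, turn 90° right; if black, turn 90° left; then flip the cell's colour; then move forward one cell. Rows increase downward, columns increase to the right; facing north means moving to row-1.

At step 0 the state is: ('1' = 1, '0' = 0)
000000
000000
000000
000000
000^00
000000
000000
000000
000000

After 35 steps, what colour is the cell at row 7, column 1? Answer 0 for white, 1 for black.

step 0: 000000
000000
000000
000000
000^00
000000
000000
000000
000000
step 1: 000000
000000
000000
000000
0001>0
000000
000000
000000
000000
step 2: 000000
000000
000000
000000
000110
0000v0
000000
000000
000000
step 3: 000000
000000
000000
000000
000110
000<10
000000
000000
000000
step 4: 000000
000000
000000
000000
000^10
000110
000000
000000
000000
step 5: 000000
000000
000000
000000
00<010
000110
000000
000000
000000
step 6: 000000
000000
000000
00^000
001010
000110
000000
000000
000000
step 7: 000000
000000
000000
001>00
001010
000110
000000
000000
000000
step 8: 000000
000000
000000
001100
001v10
000110
000000
000000
000000
step 9: 000000
000000
000000
001100
00<110
000110
000000
000000
000000
step 10: 000000
000000
000000
001100
000110
00v110
000000
000000
000000
step 11: 000000
000000
000000
001100
000110
0<1110
000000
000000
000000
step 12: 000000
000000
000000
001100
0^0110
011110
000000
000000
000000
step 13: 000000
000000
000000
001100
01>110
011110
000000
000000
000000
step 14: 000000
000000
000000
001100
011110
01v110
000000
000000
000000
step 15: 000000
000000
000000
001100
011110
010>10
000000
000000
000000
step 16: 000000
000000
000000
001100
011^10
010010
000000
000000
000000
step 17: 000000
000000
000000
001100
01<010
010010
000000
000000
000000
step 18: 000000
000000
000000
001100
010010
01v010
000000
000000
000000
step 19: 000000
000000
000000
001100
010010
0<1010
000000
000000
000000
step 20: 000000
000000
000000
001100
010010
001010
0v0000
000000
000000
step 21: 000000
000000
000000
001100
010010
001010
<10000
000000
000000
step 22: 000000
000000
000000
001100
010010
^01010
110000
000000
000000
step 23: 000000
000000
000000
001100
010010
1>1010
110000
000000
000000
step 24: 000000
000000
000000
001100
010010
111010
1v0000
000000
000000
step 25: 000000
000000
000000
001100
010010
111010
10>000
000000
000000
step 26: 000000
000000
000000
001100
010010
111010
101000
00v000
000000
step 27: 000000
000000
000000
001100
010010
111010
101000
0<1000
000000
step 28: 000000
000000
000000
001100
010010
111010
1^1000
011000
000000
step 29: 000000
000000
000000
001100
010010
111010
11>000
011000
000000
step 30: 000000
000000
000000
001100
010010
11^010
110000
011000
000000
step 31: 000000
000000
000000
001100
010010
1<0010
110000
011000
000000
step 32: 000000
000000
000000
001100
010010
100010
1v0000
011000
000000
step 33: 000000
000000
000000
001100
010010
100010
10>000
011000
000000
step 34: 000000
000000
000000
001100
010010
100010
101000
01v000
000000
step 35: 000000
000000
000000
001100
010010
100010
101000
010>00
000000

1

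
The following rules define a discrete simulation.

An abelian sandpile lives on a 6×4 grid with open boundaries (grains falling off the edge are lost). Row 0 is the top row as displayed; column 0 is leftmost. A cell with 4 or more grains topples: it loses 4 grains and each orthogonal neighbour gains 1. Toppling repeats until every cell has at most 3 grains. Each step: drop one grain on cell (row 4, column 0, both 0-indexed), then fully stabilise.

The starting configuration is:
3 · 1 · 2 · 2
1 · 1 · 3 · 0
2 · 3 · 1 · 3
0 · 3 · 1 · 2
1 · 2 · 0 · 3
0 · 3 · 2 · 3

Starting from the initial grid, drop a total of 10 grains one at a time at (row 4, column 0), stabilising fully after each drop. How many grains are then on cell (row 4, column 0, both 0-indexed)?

0) 3 · 1 · 2 · 2
1 · 1 · 3 · 0
2 · 3 · 1 · 3
0 · 3 · 1 · 2
1 · 2 · 0 · 3
0 · 3 · 2 · 3
1) 3 · 1 · 2 · 2
1 · 1 · 3 · 0
2 · 3 · 1 · 3
0 · 3 · 1 · 2
2 · 2 · 0 · 3
0 · 3 · 2 · 3
2) 3 · 1 · 2 · 2
1 · 1 · 3 · 0
2 · 3 · 1 · 3
0 · 3 · 1 · 2
3 · 2 · 0 · 3
0 · 3 · 2 · 3
3) 3 · 1 · 2 · 2
1 · 1 · 3 · 0
2 · 3 · 1 · 3
1 · 3 · 1 · 2
0 · 3 · 0 · 3
1 · 3 · 2 · 3
4) 3 · 1 · 2 · 2
1 · 1 · 3 · 0
2 · 3 · 1 · 3
1 · 3 · 1 · 2
1 · 3 · 0 · 3
1 · 3 · 2 · 3
5) 3 · 1 · 2 · 2
1 · 1 · 3 · 0
2 · 3 · 1 · 3
1 · 3 · 1 · 2
2 · 3 · 0 · 3
1 · 3 · 2 · 3
6) 3 · 1 · 2 · 2
1 · 1 · 3 · 0
2 · 3 · 1 · 3
1 · 3 · 1 · 2
3 · 3 · 0 · 3
1 · 3 · 2 · 3
7) 3 · 1 · 2 · 2
1 · 2 · 3 · 0
3 · 0 · 2 · 3
3 · 1 · 2 · 2
1 · 2 · 1 · 3
3 · 0 · 3 · 3
8) 3 · 1 · 2 · 2
1 · 2 · 3 · 0
3 · 0 · 2 · 3
3 · 1 · 2 · 2
2 · 2 · 1 · 3
3 · 0 · 3 · 3
9) 3 · 1 · 2 · 2
1 · 2 · 3 · 0
3 · 0 · 2 · 3
3 · 1 · 2 · 2
3 · 2 · 1 · 3
3 · 0 · 3 · 3
10) 3 · 1 · 2 · 2
2 · 2 · 3 · 0
0 · 1 · 2 · 3
1 · 2 · 2 · 2
2 · 3 · 1 · 3
0 · 1 · 3 · 3

2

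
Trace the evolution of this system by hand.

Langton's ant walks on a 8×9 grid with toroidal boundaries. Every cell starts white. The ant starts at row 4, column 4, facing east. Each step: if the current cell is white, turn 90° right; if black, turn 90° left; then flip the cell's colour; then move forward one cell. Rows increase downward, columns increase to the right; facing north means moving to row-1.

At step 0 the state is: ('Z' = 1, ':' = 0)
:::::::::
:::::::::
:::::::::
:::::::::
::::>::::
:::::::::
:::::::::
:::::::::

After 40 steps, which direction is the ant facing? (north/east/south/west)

gen 0: :::::::::
:::::::::
:::::::::
:::::::::
::::>::::
:::::::::
:::::::::
:::::::::
gen 1: :::::::::
:::::::::
:::::::::
:::::::::
::::Z::::
::::v::::
:::::::::
:::::::::
gen 2: :::::::::
:::::::::
:::::::::
:::::::::
::::Z::::
:::<Z::::
:::::::::
:::::::::
gen 3: :::::::::
:::::::::
:::::::::
:::::::::
:::^Z::::
:::ZZ::::
:::::::::
:::::::::
gen 4: :::::::::
:::::::::
:::::::::
:::::::::
:::Z>::::
:::ZZ::::
:::::::::
:::::::::
gen 5: :::::::::
:::::::::
:::::::::
::::^::::
:::Z:::::
:::ZZ::::
:::::::::
:::::::::
gen 6: :::::::::
:::::::::
:::::::::
::::Z>:::
:::Z:::::
:::ZZ::::
:::::::::
:::::::::
gen 7: :::::::::
:::::::::
:::::::::
::::ZZ:::
:::Z:v:::
:::ZZ::::
:::::::::
:::::::::
gen 8: :::::::::
:::::::::
:::::::::
::::ZZ:::
:::Z<Z:::
:::ZZ::::
:::::::::
:::::::::
gen 9: :::::::::
:::::::::
:::::::::
::::^Z:::
:::ZZZ:::
:::ZZ::::
:::::::::
:::::::::
gen 10: :::::::::
:::::::::
:::::::::
:::<:Z:::
:::ZZZ:::
:::ZZ::::
:::::::::
:::::::::
gen 11: :::::::::
:::::::::
:::^:::::
:::Z:Z:::
:::ZZZ:::
:::ZZ::::
:::::::::
:::::::::
gen 12: :::::::::
:::::::::
:::Z>::::
:::Z:Z:::
:::ZZZ:::
:::ZZ::::
:::::::::
:::::::::
gen 13: :::::::::
:::::::::
:::ZZ::::
:::ZvZ:::
:::ZZZ:::
:::ZZ::::
:::::::::
:::::::::
gen 14: :::::::::
:::::::::
:::ZZ::::
:::<ZZ:::
:::ZZZ:::
:::ZZ::::
:::::::::
:::::::::
gen 15: :::::::::
:::::::::
:::ZZ::::
::::ZZ:::
:::vZZ:::
:::ZZ::::
:::::::::
:::::::::
gen 16: :::::::::
:::::::::
:::ZZ::::
::::ZZ:::
::::>Z:::
:::ZZ::::
:::::::::
:::::::::
gen 17: :::::::::
:::::::::
:::ZZ::::
::::^Z:::
:::::Z:::
:::ZZ::::
:::::::::
:::::::::
gen 18: :::::::::
:::::::::
:::ZZ::::
:::<:Z:::
:::::Z:::
:::ZZ::::
:::::::::
:::::::::
gen 19: :::::::::
:::::::::
:::^Z::::
:::Z:Z:::
:::::Z:::
:::ZZ::::
:::::::::
:::::::::
gen 20: :::::::::
:::::::::
::<:Z::::
:::Z:Z:::
:::::Z:::
:::ZZ::::
:::::::::
:::::::::
gen 21: :::::::::
::^::::::
::Z:Z::::
:::Z:Z:::
:::::Z:::
:::ZZ::::
:::::::::
:::::::::
gen 22: :::::::::
::Z>:::::
::Z:Z::::
:::Z:Z:::
:::::Z:::
:::ZZ::::
:::::::::
:::::::::
gen 23: :::::::::
::ZZ:::::
::ZvZ::::
:::Z:Z:::
:::::Z:::
:::ZZ::::
:::::::::
:::::::::
gen 24: :::::::::
::ZZ:::::
::<ZZ::::
:::Z:Z:::
:::::Z:::
:::ZZ::::
:::::::::
:::::::::
gen 25: :::::::::
::ZZ:::::
:::ZZ::::
::vZ:Z:::
:::::Z:::
:::ZZ::::
:::::::::
:::::::::
gen 26: :::::::::
::ZZ:::::
:::ZZ::::
:<ZZ:Z:::
:::::Z:::
:::ZZ::::
:::::::::
:::::::::
gen 27: :::::::::
::ZZ:::::
:^:ZZ::::
:ZZZ:Z:::
:::::Z:::
:::ZZ::::
:::::::::
:::::::::
gen 28: :::::::::
::ZZ:::::
:Z>ZZ::::
:ZZZ:Z:::
:::::Z:::
:::ZZ::::
:::::::::
:::::::::
gen 29: :::::::::
::ZZ:::::
:ZZZZ::::
:ZvZ:Z:::
:::::Z:::
:::ZZ::::
:::::::::
:::::::::
gen 30: :::::::::
::ZZ:::::
:ZZZZ::::
:Z:>:Z:::
:::::Z:::
:::ZZ::::
:::::::::
:::::::::
gen 31: :::::::::
::ZZ:::::
:ZZ^Z::::
:Z:::Z:::
:::::Z:::
:::ZZ::::
:::::::::
:::::::::
gen 32: :::::::::
::ZZ:::::
:Z<:Z::::
:Z:::Z:::
:::::Z:::
:::ZZ::::
:::::::::
:::::::::
gen 33: :::::::::
::ZZ:::::
:Z::Z::::
:Zv::Z:::
:::::Z:::
:::ZZ::::
:::::::::
:::::::::
gen 34: :::::::::
::ZZ:::::
:Z::Z::::
:<Z::Z:::
:::::Z:::
:::ZZ::::
:::::::::
:::::::::
gen 35: :::::::::
::ZZ:::::
:Z::Z::::
::Z::Z:::
:v:::Z:::
:::ZZ::::
:::::::::
:::::::::
gen 36: :::::::::
::ZZ:::::
:Z::Z::::
::Z::Z:::
<Z:::Z:::
:::ZZ::::
:::::::::
:::::::::
gen 37: :::::::::
::ZZ:::::
:Z::Z::::
^:Z::Z:::
ZZ:::Z:::
:::ZZ::::
:::::::::
:::::::::
gen 38: :::::::::
::ZZ:::::
:Z::Z::::
Z>Z::Z:::
ZZ:::Z:::
:::ZZ::::
:::::::::
:::::::::
gen 39: :::::::::
::ZZ:::::
:Z::Z::::
ZZZ::Z:::
Zv:::Z:::
:::ZZ::::
:::::::::
:::::::::
gen 40: :::::::::
::ZZ:::::
:Z::Z::::
ZZZ::Z:::
Z:>::Z:::
:::ZZ::::
:::::::::
:::::::::

east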